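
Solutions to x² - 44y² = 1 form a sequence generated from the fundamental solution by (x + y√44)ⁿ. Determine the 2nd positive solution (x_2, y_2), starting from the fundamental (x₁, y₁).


Step 1: Find the fundamental solution (x₁, y₁) of x² - 44y² = 1.
  Expand √44 as a continued fraction. a₀ = ⌊√44⌋ = 6; iterate m_{k+1} = d_k·a_k − m_k, d_{k+1} = (44 − m_{k+1}²)/d_k, a_{k+1} = ⌊(a₀ + m_{k+1})/d_{k+1}⌋ (starting m₀ = 0, d₀ = 1), with convergents p_k = a_k·p_{k-1} + p_{k-2}, q_k = a_k·q_{k-1} + q_{k-2} (p₋₁ = 1, q₋₁ = 0):
  k = 0: a₀ = 6; p₀/q₀ = 6/1; p₀² − 44·q₀² = 36 − 44 = -8.
  k = 1: m = 6, d = 8, a = ⌊(6 + 6)/8⌋ = 1; p/q = (1·6 + 1)/(1·1 + 0) = 7/1; p² − 44·q² = 49 − 44 = 5.
  k = 2: m = 2, d = 5, a = ⌊(6 + 2)/5⌋ = 1; p/q = (1·7 + 6)/(1·1 + 1) = 13/2; p² − 44·q² = 169 − 176 = -7.
  k = 3: m = 3, d = 7, a = ⌊(6 + 3)/7⌋ = 1; p/q = (1·13 + 7)/(1·2 + 1) = 20/3; p² − 44·q² = 400 − 396 = 4.
  k = 4: m = 4, d = 4, a = ⌊(6 + 4)/4⌋ = 2; p/q = (2·20 + 13)/(2·3 + 2) = 53/8; p² − 44·q² = 2809 − 2816 = -7.
  k = 5: m = 4, d = 7, a = ⌊(6 + 4)/7⌋ = 1; p/q = (1·53 + 20)/(1·8 + 3) = 73/11; p² − 44·q² = 5329 − 5324 = 5.
  k = 6: m = 3, d = 5, a = ⌊(6 + 3)/5⌋ = 1; p/q = (1·73 + 53)/(1·11 + 8) = 126/19; p² − 44·q² = 15876 − 15884 = -8.
  k = 7: m = 2, d = 8, a = ⌊(6 + 2)/8⌋ = 1; p/q = (1·126 + 73)/(1·19 + 11) = 199/30; p² − 44·q² = 39601 − 39600 = 1.
  The first convergent with p² − 44·q² = 1 gives the fundamental solution (x₁, y₁) = (199, 30).
Step 2: Apply the recurrence (x_{n+1}, y_{n+1}) = (x₁x_n + 44y₁y_n, x₁y_n + y₁x_n) repeatedly.
  From (x_1, y_1) = (199, 30): x_2 = 199·199 + 44·30·30 = 79201; y_2 = 199·30 + 30·199 = 11940.
Step 3: Verify x_2² - 44·y_2² = 6272798401 - 6272798400 = 1 (should be 1). ✓

(x_1, y_1) = (199, 30); (x_2, y_2) = (79201, 11940).


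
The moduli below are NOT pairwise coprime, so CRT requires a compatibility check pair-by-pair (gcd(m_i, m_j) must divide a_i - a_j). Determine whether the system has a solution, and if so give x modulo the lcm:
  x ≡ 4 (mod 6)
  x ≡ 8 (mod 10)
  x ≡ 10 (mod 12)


Moduli 6, 10, 12 are not pairwise coprime, so CRT works modulo lcm(m_i) when all pairwise compatibility conditions hold.
Pairwise compatibility: gcd(m_i, m_j) must divide a_i - a_j for every pair.
Merge one congruence at a time:
  Start: x ≡ 4 (mod 6).
  Combine with x ≡ 8 (mod 10): gcd(6, 10) = 2; 8 - 4 = 4, which IS divisible by 2, so compatible.
    Write x = 4 + 6·t and substitute into x ≡ 8 (mod 10): 6·t ≡ 8 − 4 = 4 (mod 10).
    Divide the congruence (and modulus) by g = 2: 3·t ≡ 2 (mod 5).
    The inverse of 3 mod 5 is 2 (since 3·2 = 6 = 1·5 + 1), so t ≡ 2·2 = 4 ≡ 4 (mod 5).
    Then x = 4 + 6·4 = 28, valid modulo lcm(6, 10) = 30: x ≡ 28 (mod 30).
  Combine with x ≡ 10 (mod 12): gcd(30, 12) = 6; 10 - 28 = -18, which IS divisible by 6, so compatible.
    Write x = 28 + 30·t and substitute into x ≡ 10 (mod 12): 30·t ≡ 10 − 28 = -18 (mod 12).
    Divide the congruence (and modulus) by g = 6: 5·t ≡ -3 (mod 2).
    Reduce coefficients mod 2: 1·t ≡ 1 (mod 2).
    So t ≡ 1 (mod 2).
    Then x = 28 + 30·1 = 58, valid modulo lcm(30, 12) = 60: x ≡ 58 (mod 60).
Verify: 58 mod 6 = 4, 58 mod 10 = 8, 58 mod 12 = 10.

x ≡ 58 (mod 60).


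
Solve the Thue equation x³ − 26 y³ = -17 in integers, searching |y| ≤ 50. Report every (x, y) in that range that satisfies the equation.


The equation is x³ - 26y³ = -17. For fixed y, x³ = 26·y³ − 17, so a solution requires the RHS to be a perfect cube.
Strategy: iterate y from -50 to 50, compute RHS = 26·y³ − 17, and check whether it is a (positive or negative) perfect cube.
Check small values of y:
  y = 0: RHS = -17 is not a perfect cube.
  y = 1: RHS = 9 is not a perfect cube.
  y = -1: RHS = -43 is not a perfect cube.
  y = 2: RHS = 191 is not a perfect cube.
  y = -2: RHS = -225 is not a perfect cube.
  y = 3: RHS = 685 is not a perfect cube.
  y = -3: RHS = -719 is not a perfect cube.
Continuing the search up to |y| = 50 finds no solutions either.
No (x, y) in the scanned range satisfies the equation.

No integer solutions with |y| ≤ 50.


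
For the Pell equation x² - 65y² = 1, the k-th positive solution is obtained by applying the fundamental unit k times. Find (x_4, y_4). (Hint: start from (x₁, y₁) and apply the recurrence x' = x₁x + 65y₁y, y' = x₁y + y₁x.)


Step 1: Find the fundamental solution (x₁, y₁) of x² - 65y² = 1.
  Expand √65 as a continued fraction. a₀ = ⌊√65⌋ = 8; iterate m_{k+1} = d_k·a_k − m_k, d_{k+1} = (65 − m_{k+1}²)/d_k, a_{k+1} = ⌊(a₀ + m_{k+1})/d_{k+1}⌋ (starting m₀ = 0, d₀ = 1), with convergents p_k = a_k·p_{k-1} + p_{k-2}, q_k = a_k·q_{k-1} + q_{k-2} (p₋₁ = 1, q₋₁ = 0):
  k = 0: a₀ = 8; p₀/q₀ = 8/1; p₀² − 65·q₀² = 64 − 65 = -1.
  k = 1: m = 8, d = 1, a = ⌊(8 + 8)/1⌋ = 16; p/q = (16·8 + 1)/(16·1 + 0) = 129/16; p² − 65·q² = 16641 − 16640 = 1.
  The first convergent with p² − 65·q² = 1 gives the fundamental solution (x₁, y₁) = (129, 16).
Step 2: Apply the recurrence (x_{n+1}, y_{n+1}) = (x₁x_n + 65y₁y_n, x₁y_n + y₁x_n) repeatedly.
  From (x_1, y_1) = (129, 16): x_2 = 129·129 + 65·16·16 = 33281; y_2 = 129·16 + 16·129 = 4128.
  From (x_2, y_2) = (33281, 4128): x_3 = 129·33281 + 65·16·4128 = 8586369; y_3 = 129·4128 + 16·33281 = 1065008.
  From (x_3, y_3) = (8586369, 1065008): x_4 = 129·8586369 + 65·16·1065008 = 2215249921; y_4 = 129·1065008 + 16·8586369 = 274767936.
Step 3: Verify x_4² - 65·y_4² = 4907332212490506241 - 4907332212490506240 = 1 (should be 1). ✓

(x_1, y_1) = (129, 16); (x_4, y_4) = (2215249921, 274767936).


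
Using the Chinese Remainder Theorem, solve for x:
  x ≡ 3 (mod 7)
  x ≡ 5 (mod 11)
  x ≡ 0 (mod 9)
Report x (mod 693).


Moduli 7, 11, 9 are pairwise coprime; by CRT there is a unique solution modulo M = 7 · 11 · 9 = 693.
Solve pairwise, accumulating the modulus:
  Start with x ≡ 3 (mod 7).
  Combine with x ≡ 5 (mod 11): since gcd(7, 11) = 1, we get a unique residue mod 77.
    Write x = 3 + 7·t and substitute into x ≡ 5 (mod 11): 7·t ≡ 5 − 3 = 2 (mod 11).
    The inverse of 7 mod 11 is 8 (since 7·8 = 56 = 5·11 + 1), so t ≡ 8·2 = 16 ≡ 5 (mod 11).
    Then x = 3 + 7·5 = 38, valid modulo lcm(7, 11) = 77: x ≡ 38 (mod 77).
  Combine with x ≡ 0 (mod 9): since gcd(77, 9) = 1, we get a unique residue mod 693.
    Write x = 38 + 77·t and substitute into x ≡ 0 (mod 9): 77·t ≡ 0 − 38 = -38 (mod 9).
    Reduce coefficients mod 9: 5·t ≡ 7 (mod 9).
    The inverse of 5 mod 9 is 2 (since 5·2 = 10 = 1·9 + 1), so t ≡ 2·7 = 14 ≡ 5 (mod 9).
    Then x = 38 + 77·5 = 423, valid modulo lcm(77, 9) = 693: x ≡ 423 (mod 693).
Verify: 423 mod 7 = 3 ✓, 423 mod 11 = 5 ✓, 423 mod 9 = 0 ✓.

x ≡ 423 (mod 693).


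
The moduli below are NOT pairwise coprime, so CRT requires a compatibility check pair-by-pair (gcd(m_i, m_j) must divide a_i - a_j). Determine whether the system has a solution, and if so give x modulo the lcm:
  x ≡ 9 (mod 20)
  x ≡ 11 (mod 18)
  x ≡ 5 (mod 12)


Moduli 20, 18, 12 are not pairwise coprime, so CRT works modulo lcm(m_i) when all pairwise compatibility conditions hold.
Pairwise compatibility: gcd(m_i, m_j) must divide a_i - a_j for every pair.
Merge one congruence at a time:
  Start: x ≡ 9 (mod 20).
  Combine with x ≡ 11 (mod 18): gcd(20, 18) = 2; 11 - 9 = 2, which IS divisible by 2, so compatible.
    Write x = 9 + 20·t and substitute into x ≡ 11 (mod 18): 20·t ≡ 11 − 9 = 2 (mod 18).
    Divide the congruence (and modulus) by g = 2: 10·t ≡ 1 (mod 9).
    Reduce coefficients mod 9: 1·t ≡ 1 (mod 9).
    So t ≡ 1 (mod 9).
    Then x = 9 + 20·1 = 29, valid modulo lcm(20, 18) = 180: x ≡ 29 (mod 180).
  Combine with x ≡ 5 (mod 12): gcd(180, 12) = 12; 5 - 29 = -24, which IS divisible by 12, so compatible.
    Write x = 29 + 180·t and substitute into x ≡ 5 (mod 12): 180·t ≡ 5 − 29 = -24 (mod 12).
    Divide the congruence (and modulus) by g = 12: 15·t ≡ -2 (mod 1).
    Modulo 1 every t works; take t = 0.
    Then x = 29 + 180·0 = 29, valid modulo lcm(180, 12) = 180: x ≡ 29 (mod 180).
Verify: 29 mod 20 = 9, 29 mod 18 = 11, 29 mod 12 = 5.

x ≡ 29 (mod 180).


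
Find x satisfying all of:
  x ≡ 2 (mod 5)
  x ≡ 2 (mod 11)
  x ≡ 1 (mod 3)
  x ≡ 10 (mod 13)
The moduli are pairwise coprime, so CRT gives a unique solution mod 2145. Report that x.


Product of moduli M = 5 · 11 · 3 · 13 = 2145.
Merge one congruence at a time:
  Start: x ≡ 2 (mod 5).
  Combine with x ≡ 2 (mod 11); new modulus lcm = 55.
    Write x = 2 + 5·t and substitute into x ≡ 2 (mod 11): 5·t ≡ 2 − 2 = 0 (mod 11).
    The inverse of 5 mod 11 is 9 (since 5·9 = 45 = 4·11 + 1), so t ≡ 9·0 = 0 ≡ 0 (mod 11).
    Then x = 2 + 5·0 = 2, valid modulo lcm(5, 11) = 55: x ≡ 2 (mod 55).
  Combine with x ≡ 1 (mod 3); new modulus lcm = 165.
    Write x = 2 + 55·t and substitute into x ≡ 1 (mod 3): 55·t ≡ 1 − 2 = -1 (mod 3).
    Reduce coefficients mod 3: 1·t ≡ 2 (mod 3).
    So t ≡ 2 (mod 3).
    Then x = 2 + 55·2 = 112, valid modulo lcm(55, 3) = 165: x ≡ 112 (mod 165).
  Combine with x ≡ 10 (mod 13); new modulus lcm = 2145.
    Write x = 112 + 165·t and substitute into x ≡ 10 (mod 13): 165·t ≡ 10 − 112 = -102 (mod 13).
    Reduce coefficients mod 13: 9·t ≡ 2 (mod 13).
    The inverse of 9 mod 13 is 3 (since 9·3 = 27 = 2·13 + 1), so t ≡ 3·2 = 6 ≡ 6 (mod 13).
    Then x = 112 + 165·6 = 1102, valid modulo lcm(165, 13) = 2145: x ≡ 1102 (mod 2145).
Verify against each original: 1102 mod 5 = 2, 1102 mod 11 = 2, 1102 mod 3 = 1, 1102 mod 13 = 10.

x ≡ 1102 (mod 2145).


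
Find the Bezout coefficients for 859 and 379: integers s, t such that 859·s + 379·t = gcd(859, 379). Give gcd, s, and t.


Euclidean algorithm on (859, 379) — divide until remainder is 0:
  859 = 2 · 379 + 101
  379 = 3 · 101 + 76
  101 = 1 · 76 + 25
  76 = 3 · 25 + 1
  25 = 25 · 1 + 0
gcd(859, 379) = 1.
Track Bezout coefficients alongside the remainders: start with r₀ = 859 = a·1 + b·0 (s = 1, t = 0) and r₁ = 379 = a·0 + b·1 (s = 0, t = 1); each new remainder r_{k+1} = r_{k-1} − q_k·r_k inherits s_{k+1} = s_{k-1} − q_k·s_k, t_{k+1} = t_{k-1} − q_k·t_k, so r_k = a·s_k + b·t_k at every step:
  q = 2: r = 101, s = 1 − 2·0 = 1, t = 0 − 2·1 = -2  (check: 859·1 + 379·(-2) = 101)
  q = 3: r = 76, s = 0 − 3·1 = -3, t = 1 − 3·(-2) = 7  (check: 859·(-3) + 379·7 = 76)
  q = 1: r = 25, s = 1 − 1·(-3) = 4, t = -2 − 1·7 = -9  (check: 859·4 + 379·(-9) = 25)
  q = 3: r = 1, s = -3 − 3·4 = -15, t = 7 − 3·(-9) = 34  (check: 859·(-15) + 379·34 = 1)
The row with r = 1 (the gcd) gives the Bezout coefficients s = -15, t = 34.
Result: 859 · (-15) + 379 · (34) = 1.

gcd(859, 379) = 1; s = -15, t = 34 (check: 859·(-15) + 379·34 = 1).


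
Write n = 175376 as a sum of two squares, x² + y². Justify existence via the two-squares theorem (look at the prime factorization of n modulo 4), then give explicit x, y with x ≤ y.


Step 1: Factor n = 175376 = 2^4 · 97 · 113.
Step 2: Check the mod-4 condition on each prime factor: 2 = 2 (special); 97 ≡ 1 (mod 4), exponent 1; 113 ≡ 1 (mod 4), exponent 1.
All primes ≡ 3 (mod 4) appear to even exponent (or don't appear), so by the two-squares theorem n IS expressible as a sum of two squares.
Step 3: Build a representation. Group n = k² · m with k = 4 and m = 97 · 113 = 10961 (a product of primes ≡ 1 (mod 4)); a representation of m scales to one of n via (k·x)² + (k·y)² = k²(x² + y²). Each prime p ≡ 1 (mod 4) is itself a sum of two squares; find a² by testing p − a² for a perfect square:
  97: 97 − 1² = 96, 97 − 2² = 93, 97 − 3² = 88, 97 − 4² = 81 = 9² ⇒ 97 = 4² + 9².
  113: 113 − 1² = 112, 113 − 2² = 109, 113 − 3² = 104, 113 − 4² = 97, 113 − 5² = 88, 113 − 6² = 77, 113 − 7² = 64 = 8² ⇒ 113 = 7² + 8².
  Combine using the Brahmagupta–Fibonacci identity (a² + b²)(c² + d²) = (ac − bd)² + (ad + bc)² = (ac + bd)² + (ad − bc)²:
  97 · 113 = 10961: from (4² + 9²)(7² + 8²), take (4·7 − 9·8, 4·8 + 9·7) = (28 − 72, 32 + 63) = (-44, 95); dropping signs (only squares matter) gives (44, 95); check 44² + 95² = 1936 + 9025 = 10961 ✓.
  Scale by k = 4: (4·44, 4·95) = (176, 380).
Step 4: Order so x ≤ y and verify: 176² + 380² = 30976 + 144400 = 175376 = n. ✓

n = 175376 = 176² + 380² (one valid representation with x ≤ y).


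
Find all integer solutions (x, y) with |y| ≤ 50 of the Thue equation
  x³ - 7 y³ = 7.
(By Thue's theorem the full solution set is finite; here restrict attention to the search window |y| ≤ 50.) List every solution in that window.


The equation is x³ - 7y³ = 7. For fixed y, x³ = 7·y³ + 7, so a solution requires the RHS to be a perfect cube.
Strategy: iterate y from -50 to 50, compute RHS = 7·y³ + 7, and check whether it is a (positive or negative) perfect cube.
Check small values of y:
  y = 0: RHS = 7 is not a perfect cube.
  y = 1: RHS = 14 is not a perfect cube.
  y = -1: RHS = 0 = (0)³ ⇒ x = 0 works.
  y = 2: RHS = 63 is not a perfect cube.
  y = -2: RHS = -49 is not a perfect cube.
  y = 3: RHS = 196 is not a perfect cube.
  y = -3: RHS = -182 is not a perfect cube.
Continuing the search up to |y| = 50 finds no further solutions beyond those listed.
Collected solutions: (0, -1).

Solutions (with |y| ≤ 50): (0, -1).


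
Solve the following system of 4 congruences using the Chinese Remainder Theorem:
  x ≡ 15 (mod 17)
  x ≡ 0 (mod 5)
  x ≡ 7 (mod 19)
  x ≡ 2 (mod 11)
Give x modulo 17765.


Product of moduli M = 17 · 5 · 19 · 11 = 17765.
Merge one congruence at a time:
  Start: x ≡ 15 (mod 17).
  Combine with x ≡ 0 (mod 5); new modulus lcm = 85.
    Write x = 15 + 17·t and substitute into x ≡ 0 (mod 5): 17·t ≡ 0 − 15 = -15 (mod 5).
    Reduce coefficients mod 5: 2·t ≡ 0 (mod 5).
    The inverse of 2 mod 5 is 3 (since 2·3 = 6 = 1·5 + 1), so t ≡ 3·0 = 0 ≡ 0 (mod 5).
    Then x = 15 + 17·0 = 15, valid modulo lcm(17, 5) = 85: x ≡ 15 (mod 85).
  Combine with x ≡ 7 (mod 19); new modulus lcm = 1615.
    Write x = 15 + 85·t and substitute into x ≡ 7 (mod 19): 85·t ≡ 7 − 15 = -8 (mod 19).
    Reduce coefficients mod 19: 9·t ≡ 11 (mod 19).
    The inverse of 9 mod 19 is 17 (since 9·17 = 153 = 8·19 + 1), so t ≡ 17·11 = 187 ≡ 16 (mod 19).
    Then x = 15 + 85·16 = 1375, valid modulo lcm(85, 19) = 1615: x ≡ 1375 (mod 1615).
  Combine with x ≡ 2 (mod 11); new modulus lcm = 17765.
    Write x = 1375 + 1615·t and substitute into x ≡ 2 (mod 11): 1615·t ≡ 2 − 1375 = -1373 (mod 11).
    Reduce coefficients mod 11: 9·t ≡ 2 (mod 11).
    The inverse of 9 mod 11 is 5 (since 9·5 = 45 = 4·11 + 1), so t ≡ 5·2 = 10 ≡ 10 (mod 11).
    Then x = 1375 + 1615·10 = 17525, valid modulo lcm(1615, 11) = 17765: x ≡ 17525 (mod 17765).
Verify against each original: 17525 mod 17 = 15, 17525 mod 5 = 0, 17525 mod 19 = 7, 17525 mod 11 = 2.

x ≡ 17525 (mod 17765).


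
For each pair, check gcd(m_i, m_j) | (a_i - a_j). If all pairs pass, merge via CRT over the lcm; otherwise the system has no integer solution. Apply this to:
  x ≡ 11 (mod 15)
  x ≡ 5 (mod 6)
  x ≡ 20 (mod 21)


Moduli 15, 6, 21 are not pairwise coprime, so CRT works modulo lcm(m_i) when all pairwise compatibility conditions hold.
Pairwise compatibility: gcd(m_i, m_j) must divide a_i - a_j for every pair.
Merge one congruence at a time:
  Start: x ≡ 11 (mod 15).
  Combine with x ≡ 5 (mod 6): gcd(15, 6) = 3; 5 - 11 = -6, which IS divisible by 3, so compatible.
    Write x = 11 + 15·t and substitute into x ≡ 5 (mod 6): 15·t ≡ 5 − 11 = -6 (mod 6).
    Divide the congruence (and modulus) by g = 3: 5·t ≡ -2 (mod 2).
    Reduce coefficients mod 2: 1·t ≡ 0 (mod 2).
    So t ≡ 0 (mod 2).
    Then x = 11 + 15·0 = 11, valid modulo lcm(15, 6) = 30: x ≡ 11 (mod 30).
  Combine with x ≡ 20 (mod 21): gcd(30, 21) = 3; 20 - 11 = 9, which IS divisible by 3, so compatible.
    Write x = 11 + 30·t and substitute into x ≡ 20 (mod 21): 30·t ≡ 20 − 11 = 9 (mod 21).
    Divide the congruence (and modulus) by g = 3: 10·t ≡ 3 (mod 7).
    Reduce coefficients mod 7: 3·t ≡ 3 (mod 7).
    The inverse of 3 mod 7 is 5 (since 3·5 = 15 = 2·7 + 1), so t ≡ 5·3 = 15 ≡ 1 (mod 7).
    Then x = 11 + 30·1 = 41, valid modulo lcm(30, 21) = 210: x ≡ 41 (mod 210).
Verify: 41 mod 15 = 11, 41 mod 6 = 5, 41 mod 21 = 20.

x ≡ 41 (mod 210).


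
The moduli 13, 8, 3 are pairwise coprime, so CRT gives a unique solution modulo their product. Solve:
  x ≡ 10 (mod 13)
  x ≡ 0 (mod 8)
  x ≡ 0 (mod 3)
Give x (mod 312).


Moduli 13, 8, 3 are pairwise coprime; by CRT there is a unique solution modulo M = 13 · 8 · 3 = 312.
Solve pairwise, accumulating the modulus:
  Start with x ≡ 10 (mod 13).
  Combine with x ≡ 0 (mod 8): since gcd(13, 8) = 1, we get a unique residue mod 104.
    Write x = 10 + 13·t and substitute into x ≡ 0 (mod 8): 13·t ≡ 0 − 10 = -10 (mod 8).
    Reduce coefficients mod 8: 5·t ≡ 6 (mod 8).
    The inverse of 5 mod 8 is 5 (since 5·5 = 25 = 3·8 + 1), so t ≡ 5·6 = 30 ≡ 6 (mod 8).
    Then x = 10 + 13·6 = 88, valid modulo lcm(13, 8) = 104: x ≡ 88 (mod 104).
  Combine with x ≡ 0 (mod 3): since gcd(104, 3) = 1, we get a unique residue mod 312.
    Write x = 88 + 104·t and substitute into x ≡ 0 (mod 3): 104·t ≡ 0 − 88 = -88 (mod 3).
    Reduce coefficients mod 3: 2·t ≡ 2 (mod 3).
    The inverse of 2 mod 3 is 2 (since 2·2 = 4 = 1·3 + 1), so t ≡ 2·2 = 4 ≡ 1 (mod 3).
    Then x = 88 + 104·1 = 192, valid modulo lcm(104, 3) = 312: x ≡ 192 (mod 312).
Verify: 192 mod 13 = 10 ✓, 192 mod 8 = 0 ✓, 192 mod 3 = 0 ✓.

x ≡ 192 (mod 312).


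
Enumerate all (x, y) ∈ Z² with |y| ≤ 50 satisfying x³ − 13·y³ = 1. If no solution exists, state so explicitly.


The equation is x³ - 13y³ = 1. For fixed y, x³ = 13·y³ + 1, so a solution requires the RHS to be a perfect cube.
Strategy: iterate y from -50 to 50, compute RHS = 13·y³ + 1, and check whether it is a (positive or negative) perfect cube.
Check small values of y:
  y = 0: RHS = 1 = (1)³ ⇒ x = 1 works.
  y = 1: RHS = 14 is not a perfect cube.
  y = -1: RHS = -12 is not a perfect cube.
  y = 2: RHS = 105 is not a perfect cube.
  y = -2: RHS = -103 is not a perfect cube.
  y = 3: RHS = 352 is not a perfect cube.
  y = -3: RHS = -350 is not a perfect cube.
Continuing the search up to |y| = 50 finds no further solutions beyond those listed.
Collected solutions: (1, 0).

Solutions (with |y| ≤ 50): (1, 0).


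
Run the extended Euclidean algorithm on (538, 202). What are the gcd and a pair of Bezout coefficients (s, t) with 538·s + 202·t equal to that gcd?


Euclidean algorithm on (538, 202) — divide until remainder is 0:
  538 = 2 · 202 + 134
  202 = 1 · 134 + 68
  134 = 1 · 68 + 66
  68 = 1 · 66 + 2
  66 = 33 · 2 + 0
gcd(538, 202) = 2.
Track Bezout coefficients alongside the remainders: start with r₀ = 538 = a·1 + b·0 (s = 1, t = 0) and r₁ = 202 = a·0 + b·1 (s = 0, t = 1); each new remainder r_{k+1} = r_{k-1} − q_k·r_k inherits s_{k+1} = s_{k-1} − q_k·s_k, t_{k+1} = t_{k-1} − q_k·t_k, so r_k = a·s_k + b·t_k at every step:
  q = 2: r = 134, s = 1 − 2·0 = 1, t = 0 − 2·1 = -2  (check: 538·1 + 202·(-2) = 134)
  q = 1: r = 68, s = 0 − 1·1 = -1, t = 1 − 1·(-2) = 3  (check: 538·(-1) + 202·3 = 68)
  q = 1: r = 66, s = 1 − 1·(-1) = 2, t = -2 − 1·3 = -5  (check: 538·2 + 202·(-5) = 66)
  q = 1: r = 2, s = -1 − 1·2 = -3, t = 3 − 1·(-5) = 8  (check: 538·(-3) + 202·8 = 2)
The row with r = 2 (the gcd) gives the Bezout coefficients s = -3, t = 8.
Result: 538 · (-3) + 202 · (8) = 2.

gcd(538, 202) = 2; s = -3, t = 8 (check: 538·(-3) + 202·8 = 2).


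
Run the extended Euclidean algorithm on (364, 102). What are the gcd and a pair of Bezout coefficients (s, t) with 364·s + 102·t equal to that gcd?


Euclidean algorithm on (364, 102) — divide until remainder is 0:
  364 = 3 · 102 + 58
  102 = 1 · 58 + 44
  58 = 1 · 44 + 14
  44 = 3 · 14 + 2
  14 = 7 · 2 + 0
gcd(364, 102) = 2.
Track Bezout coefficients alongside the remainders: start with r₀ = 364 = a·1 + b·0 (s = 1, t = 0) and r₁ = 102 = a·0 + b·1 (s = 0, t = 1); each new remainder r_{k+1} = r_{k-1} − q_k·r_k inherits s_{k+1} = s_{k-1} − q_k·s_k, t_{k+1} = t_{k-1} − q_k·t_k, so r_k = a·s_k + b·t_k at every step:
  q = 3: r = 58, s = 1 − 3·0 = 1, t = 0 − 3·1 = -3  (check: 364·1 + 102·(-3) = 58)
  q = 1: r = 44, s = 0 − 1·1 = -1, t = 1 − 1·(-3) = 4  (check: 364·(-1) + 102·4 = 44)
  q = 1: r = 14, s = 1 − 1·(-1) = 2, t = -3 − 1·4 = -7  (check: 364·2 + 102·(-7) = 14)
  q = 3: r = 2, s = -1 − 3·2 = -7, t = 4 − 3·(-7) = 25  (check: 364·(-7) + 102·25 = 2)
The row with r = 2 (the gcd) gives the Bezout coefficients s = -7, t = 25.
Result: 364 · (-7) + 102 · (25) = 2.

gcd(364, 102) = 2; s = -7, t = 25 (check: 364·(-7) + 102·25 = 2).


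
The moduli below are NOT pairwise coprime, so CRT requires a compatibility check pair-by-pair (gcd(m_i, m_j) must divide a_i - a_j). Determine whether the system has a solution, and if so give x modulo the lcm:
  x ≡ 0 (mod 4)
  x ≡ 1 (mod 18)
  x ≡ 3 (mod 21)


Moduli 4, 18, 21 are not pairwise coprime, so CRT works modulo lcm(m_i) when all pairwise compatibility conditions hold.
Pairwise compatibility: gcd(m_i, m_j) must divide a_i - a_j for every pair.
Merge one congruence at a time:
  Start: x ≡ 0 (mod 4).
  Combine with x ≡ 1 (mod 18): gcd(4, 18) = 2, and 1 - 0 = 1 is NOT divisible by 2.
    ⇒ system is inconsistent (no integer solution).

No solution (the system is inconsistent).


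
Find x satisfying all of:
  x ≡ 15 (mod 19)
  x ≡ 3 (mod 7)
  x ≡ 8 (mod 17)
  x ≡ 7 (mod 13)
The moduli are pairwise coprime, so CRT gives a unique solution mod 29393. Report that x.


Product of moduli M = 19 · 7 · 17 · 13 = 29393.
Merge one congruence at a time:
  Start: x ≡ 15 (mod 19).
  Combine with x ≡ 3 (mod 7); new modulus lcm = 133.
    Write x = 15 + 19·t and substitute into x ≡ 3 (mod 7): 19·t ≡ 3 − 15 = -12 (mod 7).
    Reduce coefficients mod 7: 5·t ≡ 2 (mod 7).
    The inverse of 5 mod 7 is 3 (since 5·3 = 15 = 2·7 + 1), so t ≡ 3·2 = 6 ≡ 6 (mod 7).
    Then x = 15 + 19·6 = 129, valid modulo lcm(19, 7) = 133: x ≡ 129 (mod 133).
  Combine with x ≡ 8 (mod 17); new modulus lcm = 2261.
    Write x = 129 + 133·t and substitute into x ≡ 8 (mod 17): 133·t ≡ 8 − 129 = -121 (mod 17).
    Reduce coefficients mod 17: 14·t ≡ 15 (mod 17).
    The inverse of 14 mod 17 is 11 (since 14·11 = 154 = 9·17 + 1), so t ≡ 11·15 = 165 ≡ 12 (mod 17).
    Then x = 129 + 133·12 = 1725, valid modulo lcm(133, 17) = 2261: x ≡ 1725 (mod 2261).
  Combine with x ≡ 7 (mod 13); new modulus lcm = 29393.
    Write x = 1725 + 2261·t and substitute into x ≡ 7 (mod 13): 2261·t ≡ 7 − 1725 = -1718 (mod 13).
    Reduce coefficients mod 13: 12·t ≡ 11 (mod 13).
    The inverse of 12 mod 13 is 12 (since 12·12 = 144 = 11·13 + 1), so t ≡ 12·11 = 132 ≡ 2 (mod 13).
    Then x = 1725 + 2261·2 = 6247, valid modulo lcm(2261, 13) = 29393: x ≡ 6247 (mod 29393).
Verify against each original: 6247 mod 19 = 15, 6247 mod 7 = 3, 6247 mod 17 = 8, 6247 mod 13 = 7.

x ≡ 6247 (mod 29393).


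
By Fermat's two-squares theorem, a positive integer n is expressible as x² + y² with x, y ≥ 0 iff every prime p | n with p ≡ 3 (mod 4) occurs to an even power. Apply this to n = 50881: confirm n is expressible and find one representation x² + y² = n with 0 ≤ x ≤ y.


Step 1: Factor n = 50881 = 17 · 41 · 73.
Step 2: Check the mod-4 condition on each prime factor: 17 ≡ 1 (mod 4), exponent 1; 41 ≡ 1 (mod 4), exponent 1; 73 ≡ 1 (mod 4), exponent 1.
All primes ≡ 3 (mod 4) appear to even exponent (or don't appear), so by the two-squares theorem n IS expressible as a sum of two squares.
Step 3: Build a representation. Here n = 17 · 41 · 73 is a product of primes ≡ 1 (mod 4). Each prime p ≡ 1 (mod 4) is itself a sum of two squares; find a² by testing p − a² for a perfect square:
  17: 17 − 1² = 16 = 4² ⇒ 17 = 1² + 4².
  41: 41 − 1² = 40, 41 − 2² = 37, 41 − 3² = 32, 41 − 4² = 25 = 5² ⇒ 41 = 4² + 5².
  73: 73 − 1² = 72, 73 − 2² = 69, 73 − 3² = 64 = 8² ⇒ 73 = 3² + 8².
  Combine using the Brahmagupta–Fibonacci identity (a² + b²)(c² + d²) = (ac − bd)² + (ad + bc)² = (ac + bd)² + (ad − bc)²:
  17 · 41 = 697: from (1² + 4²)(4² + 5²), take (1·4 − 4·5, 1·5 + 4·4) = (4 − 20, 5 + 16) = (-16, 21); dropping signs (only squares matter) gives (16, 21); check 16² + 21² = 256 + 441 = 697 ✓.
  697 · 73 = 50881: from (16² + 21²)(3² + 8²), take (16·3 − 21·8, 16·8 + 21·3) = (48 − 168, 128 + 63) = (-120, 191); dropping signs (only squares matter) gives (120, 191); check 120² + 191² = 14400 + 36481 = 50881 ✓.
Step 4: Order so x ≤ y and verify: 120² + 191² = 14400 + 36481 = 50881 = n. ✓

n = 50881 = 120² + 191² (one valid representation with x ≤ y).


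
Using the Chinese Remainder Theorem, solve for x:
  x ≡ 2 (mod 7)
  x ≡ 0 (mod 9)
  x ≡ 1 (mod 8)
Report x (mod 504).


Moduli 7, 9, 8 are pairwise coprime; by CRT there is a unique solution modulo M = 7 · 9 · 8 = 504.
Solve pairwise, accumulating the modulus:
  Start with x ≡ 2 (mod 7).
  Combine with x ≡ 0 (mod 9): since gcd(7, 9) = 1, we get a unique residue mod 63.
    Write x = 2 + 7·t and substitute into x ≡ 0 (mod 9): 7·t ≡ 0 − 2 = -2 (mod 9).
    Reduce coefficients mod 9: 7·t ≡ 7 (mod 9).
    The inverse of 7 mod 9 is 4 (since 7·4 = 28 = 3·9 + 1), so t ≡ 4·7 = 28 ≡ 1 (mod 9).
    Then x = 2 + 7·1 = 9, valid modulo lcm(7, 9) = 63: x ≡ 9 (mod 63).
  Combine with x ≡ 1 (mod 8): since gcd(63, 8) = 1, we get a unique residue mod 504.
    Write x = 9 + 63·t and substitute into x ≡ 1 (mod 8): 63·t ≡ 1 − 9 = -8 (mod 8).
    Reduce coefficients mod 8: 7·t ≡ 0 (mod 8).
    The inverse of 7 mod 8 is 7 (since 7·7 = 49 = 6·8 + 1), so t ≡ 7·0 = 0 ≡ 0 (mod 8).
    Then x = 9 + 63·0 = 9, valid modulo lcm(63, 8) = 504: x ≡ 9 (mod 504).
Verify: 9 mod 7 = 2 ✓, 9 mod 9 = 0 ✓, 9 mod 8 = 1 ✓.

x ≡ 9 (mod 504).


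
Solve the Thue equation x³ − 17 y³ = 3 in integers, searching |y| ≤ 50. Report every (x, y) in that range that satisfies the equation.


The equation is x³ - 17y³ = 3. For fixed y, x³ = 17·y³ + 3, so a solution requires the RHS to be a perfect cube.
Strategy: iterate y from -50 to 50, compute RHS = 17·y³ + 3, and check whether it is a (positive or negative) perfect cube.
Check small values of y:
  y = 0: RHS = 3 is not a perfect cube.
  y = 1: RHS = 20 is not a perfect cube.
  y = -1: RHS = -14 is not a perfect cube.
  y = 2: RHS = 139 is not a perfect cube.
  y = -2: RHS = -133 is not a perfect cube.
  y = 3: RHS = 462 is not a perfect cube.
  y = -3: RHS = -456 is not a perfect cube.
Continuing the search up to |y| = 50 finds no solutions either.
No (x, y) in the scanned range satisfies the equation.

No integer solutions with |y| ≤ 50.


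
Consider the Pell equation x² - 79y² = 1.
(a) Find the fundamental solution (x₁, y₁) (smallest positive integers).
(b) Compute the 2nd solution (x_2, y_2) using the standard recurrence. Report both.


Step 1: Find the fundamental solution (x₁, y₁) of x² - 79y² = 1.
  Expand √79 as a continued fraction. a₀ = ⌊√79⌋ = 8; iterate m_{k+1} = d_k·a_k − m_k, d_{k+1} = (79 − m_{k+1}²)/d_k, a_{k+1} = ⌊(a₀ + m_{k+1})/d_{k+1}⌋ (starting m₀ = 0, d₀ = 1), with convergents p_k = a_k·p_{k-1} + p_{k-2}, q_k = a_k·q_{k-1} + q_{k-2} (p₋₁ = 1, q₋₁ = 0):
  k = 0: a₀ = 8; p₀/q₀ = 8/1; p₀² − 79·q₀² = 64 − 79 = -15.
  k = 1: m = 8, d = 15, a = ⌊(8 + 8)/15⌋ = 1; p/q = (1·8 + 1)/(1·1 + 0) = 9/1; p² − 79·q² = 81 − 79 = 2.
  k = 2: m = 7, d = 2, a = ⌊(8 + 7)/2⌋ = 7; p/q = (7·9 + 8)/(7·1 + 1) = 71/8; p² − 79·q² = 5041 − 5056 = -15.
  k = 3: m = 7, d = 15, a = ⌊(8 + 7)/15⌋ = 1; p/q = (1·71 + 9)/(1·8 + 1) = 80/9; p² − 79·q² = 6400 − 6399 = 1.
  The first convergent with p² − 79·q² = 1 gives the fundamental solution (x₁, y₁) = (80, 9).
Step 2: Apply the recurrence (x_{n+1}, y_{n+1}) = (x₁x_n + 79y₁y_n, x₁y_n + y₁x_n) repeatedly.
  From (x_1, y_1) = (80, 9): x_2 = 80·80 + 79·9·9 = 12799; y_2 = 80·9 + 9·80 = 1440.
Step 3: Verify x_2² - 79·y_2² = 163814401 - 163814400 = 1 (should be 1). ✓

(x_1, y_1) = (80, 9); (x_2, y_2) = (12799, 1440).


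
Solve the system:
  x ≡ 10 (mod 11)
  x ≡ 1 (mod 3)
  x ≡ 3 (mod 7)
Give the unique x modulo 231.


Moduli 11, 3, 7 are pairwise coprime; by CRT there is a unique solution modulo M = 11 · 3 · 7 = 231.
Solve pairwise, accumulating the modulus:
  Start with x ≡ 10 (mod 11).
  Combine with x ≡ 1 (mod 3): since gcd(11, 3) = 1, we get a unique residue mod 33.
    Write x = 10 + 11·t and substitute into x ≡ 1 (mod 3): 11·t ≡ 1 − 10 = -9 (mod 3).
    Reduce coefficients mod 3: 2·t ≡ 0 (mod 3).
    The inverse of 2 mod 3 is 2 (since 2·2 = 4 = 1·3 + 1), so t ≡ 2·0 = 0 ≡ 0 (mod 3).
    Then x = 10 + 11·0 = 10, valid modulo lcm(11, 3) = 33: x ≡ 10 (mod 33).
  Combine with x ≡ 3 (mod 7): since gcd(33, 7) = 1, we get a unique residue mod 231.
    Write x = 10 + 33·t and substitute into x ≡ 3 (mod 7): 33·t ≡ 3 − 10 = -7 (mod 7).
    Reduce coefficients mod 7: 5·t ≡ 0 (mod 7).
    The inverse of 5 mod 7 is 3 (since 5·3 = 15 = 2·7 + 1), so t ≡ 3·0 = 0 ≡ 0 (mod 7).
    Then x = 10 + 33·0 = 10, valid modulo lcm(33, 7) = 231: x ≡ 10 (mod 231).
Verify: 10 mod 11 = 10 ✓, 10 mod 3 = 1 ✓, 10 mod 7 = 3 ✓.

x ≡ 10 (mod 231).


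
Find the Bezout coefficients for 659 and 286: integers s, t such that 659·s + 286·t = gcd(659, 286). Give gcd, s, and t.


Euclidean algorithm on (659, 286) — divide until remainder is 0:
  659 = 2 · 286 + 87
  286 = 3 · 87 + 25
  87 = 3 · 25 + 12
  25 = 2 · 12 + 1
  12 = 12 · 1 + 0
gcd(659, 286) = 1.
Track Bezout coefficients alongside the remainders: start with r₀ = 659 = a·1 + b·0 (s = 1, t = 0) and r₁ = 286 = a·0 + b·1 (s = 0, t = 1); each new remainder r_{k+1} = r_{k-1} − q_k·r_k inherits s_{k+1} = s_{k-1} − q_k·s_k, t_{k+1} = t_{k-1} − q_k·t_k, so r_k = a·s_k + b·t_k at every step:
  q = 2: r = 87, s = 1 − 2·0 = 1, t = 0 − 2·1 = -2  (check: 659·1 + 286·(-2) = 87)
  q = 3: r = 25, s = 0 − 3·1 = -3, t = 1 − 3·(-2) = 7  (check: 659·(-3) + 286·7 = 25)
  q = 3: r = 12, s = 1 − 3·(-3) = 10, t = -2 − 3·7 = -23  (check: 659·10 + 286·(-23) = 12)
  q = 2: r = 1, s = -3 − 2·10 = -23, t = 7 − 2·(-23) = 53  (check: 659·(-23) + 286·53 = 1)
The row with r = 1 (the gcd) gives the Bezout coefficients s = -23, t = 53.
Result: 659 · (-23) + 286 · (53) = 1.

gcd(659, 286) = 1; s = -23, t = 53 (check: 659·(-23) + 286·53 = 1).


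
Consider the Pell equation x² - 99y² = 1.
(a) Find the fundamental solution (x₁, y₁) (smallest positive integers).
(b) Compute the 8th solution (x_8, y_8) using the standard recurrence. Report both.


Step 1: Find the fundamental solution (x₁, y₁) of x² - 99y² = 1.
  Expand √99 as a continued fraction. a₀ = ⌊√99⌋ = 9; iterate m_{k+1} = d_k·a_k − m_k, d_{k+1} = (99 − m_{k+1}²)/d_k, a_{k+1} = ⌊(a₀ + m_{k+1})/d_{k+1}⌋ (starting m₀ = 0, d₀ = 1), with convergents p_k = a_k·p_{k-1} + p_{k-2}, q_k = a_k·q_{k-1} + q_{k-2} (p₋₁ = 1, q₋₁ = 0):
  k = 0: a₀ = 9; p₀/q₀ = 9/1; p₀² − 99·q₀² = 81 − 99 = -18.
  k = 1: m = 9, d = 18, a = ⌊(9 + 9)/18⌋ = 1; p/q = (1·9 + 1)/(1·1 + 0) = 10/1; p² − 99·q² = 100 − 99 = 1.
  The first convergent with p² − 99·q² = 1 gives the fundamental solution (x₁, y₁) = (10, 1).
Step 2: Apply the recurrence (x_{n+1}, y_{n+1}) = (x₁x_n + 99y₁y_n, x₁y_n + y₁x_n) repeatedly.
  From (x_1, y_1) = (10, 1): x_2 = 10·10 + 99·1·1 = 199; y_2 = 10·1 + 1·10 = 20.
  From (x_2, y_2) = (199, 20): x_3 = 10·199 + 99·1·20 = 3970; y_3 = 10·20 + 1·199 = 399.
  From (x_3, y_3) = (3970, 399): x_4 = 10·3970 + 99·1·399 = 79201; y_4 = 10·399 + 1·3970 = 7960.
  From (x_4, y_4) = (79201, 7960): x_5 = 10·79201 + 99·1·7960 = 1580050; y_5 = 10·7960 + 1·79201 = 158801.
  From (x_5, y_5) = (1580050, 158801): x_6 = 10·1580050 + 99·1·158801 = 31521799; y_6 = 10·158801 + 1·1580050 = 3168060.
  From (x_6, y_6) = (31521799, 3168060): x_7 = 10·31521799 + 99·1·3168060 = 628855930; y_7 = 10·3168060 + 1·31521799 = 63202399.
  From (x_7, y_7) = (628855930, 63202399): x_8 = 10·628855930 + 99·1·63202399 = 12545596801; y_8 = 10·63202399 + 1·628855930 = 1260879920.
Step 3: Verify x_8² - 99·y_8² = 157391999093261433601 - 157391999093261433600 = 1 (should be 1). ✓

(x_1, y_1) = (10, 1); (x_8, y_8) = (12545596801, 1260879920).


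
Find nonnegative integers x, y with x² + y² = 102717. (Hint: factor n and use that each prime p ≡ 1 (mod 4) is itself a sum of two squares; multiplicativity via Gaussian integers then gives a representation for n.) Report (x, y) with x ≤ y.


Step 1: Factor n = 102717 = 3^2 · 101 · 113.
Step 2: Check the mod-4 condition on each prime factor: 3 ≡ 3 (mod 4), exponent 2 (must be even); 101 ≡ 1 (mod 4), exponent 1; 113 ≡ 1 (mod 4), exponent 1.
All primes ≡ 3 (mod 4) appear to even exponent (or don't appear), so by the two-squares theorem n IS expressible as a sum of two squares.
Step 3: Build a representation. Group n = k² · m with k = 3 and m = 101 · 113 = 11413 (a product of primes ≡ 1 (mod 4)); a representation of m scales to one of n via (k·x)² + (k·y)² = k²(x² + y²). Each prime p ≡ 1 (mod 4) is itself a sum of two squares; find a² by testing p − a² for a perfect square:
  101: 101 − 1² = 100 = 10² ⇒ 101 = 1² + 10².
  113: 113 − 1² = 112, 113 − 2² = 109, 113 − 3² = 104, 113 − 4² = 97, 113 − 5² = 88, 113 − 6² = 77, 113 − 7² = 64 = 8² ⇒ 113 = 7² + 8².
  Combine using the Brahmagupta–Fibonacci identity (a² + b²)(c² + d²) = (ac − bd)² + (ad + bc)² = (ac + bd)² + (ad − bc)²:
  101 · 113 = 11413: from (1² + 10²)(7² + 8²), take (1·7 − 10·8, 1·8 + 10·7) = (7 − 80, 8 + 70) = (-73, 78); dropping signs (only squares matter) gives (73, 78); check 73² + 78² = 5329 + 6084 = 11413 ✓.
  Scale by k = 3: (3·73, 3·78) = (219, 234).
Step 4: Order so x ≤ y and verify: 219² + 234² = 47961 + 54756 = 102717 = n. ✓

n = 102717 = 219² + 234² (one valid representation with x ≤ y).


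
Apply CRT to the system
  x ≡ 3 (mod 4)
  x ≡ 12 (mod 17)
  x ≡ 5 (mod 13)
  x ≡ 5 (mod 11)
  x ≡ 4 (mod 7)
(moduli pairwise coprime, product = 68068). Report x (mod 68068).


Product of moduli M = 4 · 17 · 13 · 11 · 7 = 68068.
Merge one congruence at a time:
  Start: x ≡ 3 (mod 4).
  Combine with x ≡ 12 (mod 17); new modulus lcm = 68.
    Write x = 3 + 4·t and substitute into x ≡ 12 (mod 17): 4·t ≡ 12 − 3 = 9 (mod 17).
    The inverse of 4 mod 17 is 13 (since 4·13 = 52 = 3·17 + 1), so t ≡ 13·9 = 117 ≡ 15 (mod 17).
    Then x = 3 + 4·15 = 63, valid modulo lcm(4, 17) = 68: x ≡ 63 (mod 68).
  Combine with x ≡ 5 (mod 13); new modulus lcm = 884.
    Write x = 63 + 68·t and substitute into x ≡ 5 (mod 13): 68·t ≡ 5 − 63 = -58 (mod 13).
    Reduce coefficients mod 13: 3·t ≡ 7 (mod 13).
    The inverse of 3 mod 13 is 9 (since 3·9 = 27 = 2·13 + 1), so t ≡ 9·7 = 63 ≡ 11 (mod 13).
    Then x = 63 + 68·11 = 811, valid modulo lcm(68, 13) = 884: x ≡ 811 (mod 884).
  Combine with x ≡ 5 (mod 11); new modulus lcm = 9724.
    Write x = 811 + 884·t and substitute into x ≡ 5 (mod 11): 884·t ≡ 5 − 811 = -806 (mod 11).
    Reduce coefficients mod 11: 4·t ≡ 8 (mod 11).
    The inverse of 4 mod 11 is 3 (since 4·3 = 12 = 1·11 + 1), so t ≡ 3·8 = 24 ≡ 2 (mod 11).
    Then x = 811 + 884·2 = 2579, valid modulo lcm(884, 11) = 9724: x ≡ 2579 (mod 9724).
  Combine with x ≡ 4 (mod 7); new modulus lcm = 68068.
    Write x = 2579 + 9724·t and substitute into x ≡ 4 (mod 7): 9724·t ≡ 4 − 2579 = -2575 (mod 7).
    Reduce coefficients mod 7: 1·t ≡ 1 (mod 7).
    So t ≡ 1 (mod 7).
    Then x = 2579 + 9724·1 = 12303, valid modulo lcm(9724, 7) = 68068: x ≡ 12303 (mod 68068).
Verify against each original: 12303 mod 4 = 3, 12303 mod 17 = 12, 12303 mod 13 = 5, 12303 mod 11 = 5, 12303 mod 7 = 4.

x ≡ 12303 (mod 68068).


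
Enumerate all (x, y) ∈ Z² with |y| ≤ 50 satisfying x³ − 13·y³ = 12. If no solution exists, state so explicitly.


The equation is x³ - 13y³ = 12. For fixed y, x³ = 13·y³ + 12, so a solution requires the RHS to be a perfect cube.
Strategy: iterate y from -50 to 50, compute RHS = 13·y³ + 12, and check whether it is a (positive or negative) perfect cube.
Check small values of y:
  y = 0: RHS = 12 is not a perfect cube.
  y = 1: RHS = 25 is not a perfect cube.
  y = -1: RHS = -1 = (-1)³ ⇒ x = -1 works.
  y = 2: RHS = 116 is not a perfect cube.
  y = -2: RHS = -92 is not a perfect cube.
  y = 3: RHS = 363 is not a perfect cube.
  y = -3: RHS = -339 is not a perfect cube.
Continuing the search up to |y| = 50 finds no further solutions beyond those listed.
Collected solutions: (-1, -1).

Solutions (with |y| ≤ 50): (-1, -1).


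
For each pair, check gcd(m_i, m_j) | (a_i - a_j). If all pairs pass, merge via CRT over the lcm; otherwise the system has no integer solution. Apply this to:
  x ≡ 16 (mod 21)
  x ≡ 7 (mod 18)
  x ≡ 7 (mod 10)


Moduli 21, 18, 10 are not pairwise coprime, so CRT works modulo lcm(m_i) when all pairwise compatibility conditions hold.
Pairwise compatibility: gcd(m_i, m_j) must divide a_i - a_j for every pair.
Merge one congruence at a time:
  Start: x ≡ 16 (mod 21).
  Combine with x ≡ 7 (mod 18): gcd(21, 18) = 3; 7 - 16 = -9, which IS divisible by 3, so compatible.
    Write x = 16 + 21·t and substitute into x ≡ 7 (mod 18): 21·t ≡ 7 − 16 = -9 (mod 18).
    Divide the congruence (and modulus) by g = 3: 7·t ≡ -3 (mod 6).
    Reduce coefficients mod 6: 1·t ≡ 3 (mod 6).
    So t ≡ 3 (mod 6).
    Then x = 16 + 21·3 = 79, valid modulo lcm(21, 18) = 126: x ≡ 79 (mod 126).
  Combine with x ≡ 7 (mod 10): gcd(126, 10) = 2; 7 - 79 = -72, which IS divisible by 2, so compatible.
    Write x = 79 + 126·t and substitute into x ≡ 7 (mod 10): 126·t ≡ 7 − 79 = -72 (mod 10).
    Divide the congruence (and modulus) by g = 2: 63·t ≡ -36 (mod 5).
    Reduce coefficients mod 5: 3·t ≡ 4 (mod 5).
    The inverse of 3 mod 5 is 2 (since 3·2 = 6 = 1·5 + 1), so t ≡ 2·4 = 8 ≡ 3 (mod 5).
    Then x = 79 + 126·3 = 457, valid modulo lcm(126, 10) = 630: x ≡ 457 (mod 630).
Verify: 457 mod 21 = 16, 457 mod 18 = 7, 457 mod 10 = 7.

x ≡ 457 (mod 630).


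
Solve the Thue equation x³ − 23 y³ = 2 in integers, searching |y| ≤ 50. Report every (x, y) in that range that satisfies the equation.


The equation is x³ - 23y³ = 2. For fixed y, x³ = 23·y³ + 2, so a solution requires the RHS to be a perfect cube.
Strategy: iterate y from -50 to 50, compute RHS = 23·y³ + 2, and check whether it is a (positive or negative) perfect cube.
Check small values of y:
  y = 0: RHS = 2 is not a perfect cube.
  y = 1: RHS = 25 is not a perfect cube.
  y = -1: RHS = -21 is not a perfect cube.
  y = 2: RHS = 186 is not a perfect cube.
  y = -2: RHS = -182 is not a perfect cube.
  y = 3: RHS = 623 is not a perfect cube.
  y = -3: RHS = -619 is not a perfect cube.
Continuing the search up to |y| = 50 finds no solutions either.
No (x, y) in the scanned range satisfies the equation.

No integer solutions with |y| ≤ 50.


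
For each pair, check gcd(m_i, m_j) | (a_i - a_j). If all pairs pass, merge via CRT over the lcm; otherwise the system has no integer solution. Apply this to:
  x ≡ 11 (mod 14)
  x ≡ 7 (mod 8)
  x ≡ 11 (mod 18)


Moduli 14, 8, 18 are not pairwise coprime, so CRT works modulo lcm(m_i) when all pairwise compatibility conditions hold.
Pairwise compatibility: gcd(m_i, m_j) must divide a_i - a_j for every pair.
Merge one congruence at a time:
  Start: x ≡ 11 (mod 14).
  Combine with x ≡ 7 (mod 8): gcd(14, 8) = 2; 7 - 11 = -4, which IS divisible by 2, so compatible.
    Write x = 11 + 14·t and substitute into x ≡ 7 (mod 8): 14·t ≡ 7 − 11 = -4 (mod 8).
    Divide the congruence (and modulus) by g = 2: 7·t ≡ -2 (mod 4).
    Reduce coefficients mod 4: 3·t ≡ 2 (mod 4).
    The inverse of 3 mod 4 is 3 (since 3·3 = 9 = 2·4 + 1), so t ≡ 3·2 = 6 ≡ 2 (mod 4).
    Then x = 11 + 14·2 = 39, valid modulo lcm(14, 8) = 56: x ≡ 39 (mod 56).
  Combine with x ≡ 11 (mod 18): gcd(56, 18) = 2; 11 - 39 = -28, which IS divisible by 2, so compatible.
    Write x = 39 + 56·t and substitute into x ≡ 11 (mod 18): 56·t ≡ 11 − 39 = -28 (mod 18).
    Divide the congruence (and modulus) by g = 2: 28·t ≡ -14 (mod 9).
    Reduce coefficients mod 9: 1·t ≡ 4 (mod 9).
    So t ≡ 4 (mod 9).
    Then x = 39 + 56·4 = 263, valid modulo lcm(56, 18) = 504: x ≡ 263 (mod 504).
Verify: 263 mod 14 = 11, 263 mod 8 = 7, 263 mod 18 = 11.

x ≡ 263 (mod 504).
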